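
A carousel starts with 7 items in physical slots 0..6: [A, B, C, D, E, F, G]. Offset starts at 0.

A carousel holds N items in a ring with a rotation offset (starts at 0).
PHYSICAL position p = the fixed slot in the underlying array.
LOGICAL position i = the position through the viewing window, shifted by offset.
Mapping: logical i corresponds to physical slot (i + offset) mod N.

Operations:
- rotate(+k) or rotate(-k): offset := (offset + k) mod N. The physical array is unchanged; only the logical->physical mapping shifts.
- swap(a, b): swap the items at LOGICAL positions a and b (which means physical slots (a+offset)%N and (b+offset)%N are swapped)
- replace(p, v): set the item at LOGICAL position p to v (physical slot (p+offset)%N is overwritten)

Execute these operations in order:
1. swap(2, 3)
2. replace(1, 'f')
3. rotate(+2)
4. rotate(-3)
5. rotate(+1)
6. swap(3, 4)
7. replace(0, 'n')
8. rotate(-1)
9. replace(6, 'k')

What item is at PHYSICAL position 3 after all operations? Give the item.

After op 1 (swap(2, 3)): offset=0, physical=[A,B,D,C,E,F,G], logical=[A,B,D,C,E,F,G]
After op 2 (replace(1, 'f')): offset=0, physical=[A,f,D,C,E,F,G], logical=[A,f,D,C,E,F,G]
After op 3 (rotate(+2)): offset=2, physical=[A,f,D,C,E,F,G], logical=[D,C,E,F,G,A,f]
After op 4 (rotate(-3)): offset=6, physical=[A,f,D,C,E,F,G], logical=[G,A,f,D,C,E,F]
After op 5 (rotate(+1)): offset=0, physical=[A,f,D,C,E,F,G], logical=[A,f,D,C,E,F,G]
After op 6 (swap(3, 4)): offset=0, physical=[A,f,D,E,C,F,G], logical=[A,f,D,E,C,F,G]
After op 7 (replace(0, 'n')): offset=0, physical=[n,f,D,E,C,F,G], logical=[n,f,D,E,C,F,G]
After op 8 (rotate(-1)): offset=6, physical=[n,f,D,E,C,F,G], logical=[G,n,f,D,E,C,F]
After op 9 (replace(6, 'k')): offset=6, physical=[n,f,D,E,C,k,G], logical=[G,n,f,D,E,C,k]

Answer: E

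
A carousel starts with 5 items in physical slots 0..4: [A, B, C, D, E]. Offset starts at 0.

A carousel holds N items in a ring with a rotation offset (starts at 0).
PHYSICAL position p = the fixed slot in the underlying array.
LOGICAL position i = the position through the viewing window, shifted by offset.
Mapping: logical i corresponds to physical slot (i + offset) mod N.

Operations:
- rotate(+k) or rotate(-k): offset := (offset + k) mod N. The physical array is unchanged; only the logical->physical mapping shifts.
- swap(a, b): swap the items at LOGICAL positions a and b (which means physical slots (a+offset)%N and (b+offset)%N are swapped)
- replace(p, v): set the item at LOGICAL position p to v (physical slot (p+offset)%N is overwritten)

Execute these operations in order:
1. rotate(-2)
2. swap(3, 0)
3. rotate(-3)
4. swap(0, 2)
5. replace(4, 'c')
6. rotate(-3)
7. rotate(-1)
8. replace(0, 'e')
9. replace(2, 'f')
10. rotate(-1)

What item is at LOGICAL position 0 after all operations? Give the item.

After op 1 (rotate(-2)): offset=3, physical=[A,B,C,D,E], logical=[D,E,A,B,C]
After op 2 (swap(3, 0)): offset=3, physical=[A,D,C,B,E], logical=[B,E,A,D,C]
After op 3 (rotate(-3)): offset=0, physical=[A,D,C,B,E], logical=[A,D,C,B,E]
After op 4 (swap(0, 2)): offset=0, physical=[C,D,A,B,E], logical=[C,D,A,B,E]
After op 5 (replace(4, 'c')): offset=0, physical=[C,D,A,B,c], logical=[C,D,A,B,c]
After op 6 (rotate(-3)): offset=2, physical=[C,D,A,B,c], logical=[A,B,c,C,D]
After op 7 (rotate(-1)): offset=1, physical=[C,D,A,B,c], logical=[D,A,B,c,C]
After op 8 (replace(0, 'e')): offset=1, physical=[C,e,A,B,c], logical=[e,A,B,c,C]
After op 9 (replace(2, 'f')): offset=1, physical=[C,e,A,f,c], logical=[e,A,f,c,C]
After op 10 (rotate(-1)): offset=0, physical=[C,e,A,f,c], logical=[C,e,A,f,c]

Answer: C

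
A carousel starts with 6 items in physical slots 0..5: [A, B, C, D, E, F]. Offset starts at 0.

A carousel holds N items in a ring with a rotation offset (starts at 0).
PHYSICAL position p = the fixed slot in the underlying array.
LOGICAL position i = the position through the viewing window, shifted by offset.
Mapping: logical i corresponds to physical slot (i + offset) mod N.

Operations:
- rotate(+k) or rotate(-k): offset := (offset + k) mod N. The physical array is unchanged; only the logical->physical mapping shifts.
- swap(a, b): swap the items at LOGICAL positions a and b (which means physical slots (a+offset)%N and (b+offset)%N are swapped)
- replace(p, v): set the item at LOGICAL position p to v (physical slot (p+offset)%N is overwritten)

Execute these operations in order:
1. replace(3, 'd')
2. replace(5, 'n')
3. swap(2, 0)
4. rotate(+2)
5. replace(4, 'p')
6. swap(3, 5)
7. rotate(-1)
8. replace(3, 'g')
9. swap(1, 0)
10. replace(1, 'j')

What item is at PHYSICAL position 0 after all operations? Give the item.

Answer: p

Derivation:
After op 1 (replace(3, 'd')): offset=0, physical=[A,B,C,d,E,F], logical=[A,B,C,d,E,F]
After op 2 (replace(5, 'n')): offset=0, physical=[A,B,C,d,E,n], logical=[A,B,C,d,E,n]
After op 3 (swap(2, 0)): offset=0, physical=[C,B,A,d,E,n], logical=[C,B,A,d,E,n]
After op 4 (rotate(+2)): offset=2, physical=[C,B,A,d,E,n], logical=[A,d,E,n,C,B]
After op 5 (replace(4, 'p')): offset=2, physical=[p,B,A,d,E,n], logical=[A,d,E,n,p,B]
After op 6 (swap(3, 5)): offset=2, physical=[p,n,A,d,E,B], logical=[A,d,E,B,p,n]
After op 7 (rotate(-1)): offset=1, physical=[p,n,A,d,E,B], logical=[n,A,d,E,B,p]
After op 8 (replace(3, 'g')): offset=1, physical=[p,n,A,d,g,B], logical=[n,A,d,g,B,p]
After op 9 (swap(1, 0)): offset=1, physical=[p,A,n,d,g,B], logical=[A,n,d,g,B,p]
After op 10 (replace(1, 'j')): offset=1, physical=[p,A,j,d,g,B], logical=[A,j,d,g,B,p]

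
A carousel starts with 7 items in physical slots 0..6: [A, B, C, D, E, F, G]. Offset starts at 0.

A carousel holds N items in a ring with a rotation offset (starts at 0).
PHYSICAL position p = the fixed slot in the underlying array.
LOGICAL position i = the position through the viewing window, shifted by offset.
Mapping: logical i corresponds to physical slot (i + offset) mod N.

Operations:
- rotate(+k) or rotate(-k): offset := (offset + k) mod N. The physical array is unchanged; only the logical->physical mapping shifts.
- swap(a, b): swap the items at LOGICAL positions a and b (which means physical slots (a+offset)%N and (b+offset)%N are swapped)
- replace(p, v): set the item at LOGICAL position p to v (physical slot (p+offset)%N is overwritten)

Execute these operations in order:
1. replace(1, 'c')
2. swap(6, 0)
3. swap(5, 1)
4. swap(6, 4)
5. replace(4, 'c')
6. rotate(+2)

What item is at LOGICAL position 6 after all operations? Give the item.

Answer: F

Derivation:
After op 1 (replace(1, 'c')): offset=0, physical=[A,c,C,D,E,F,G], logical=[A,c,C,D,E,F,G]
After op 2 (swap(6, 0)): offset=0, physical=[G,c,C,D,E,F,A], logical=[G,c,C,D,E,F,A]
After op 3 (swap(5, 1)): offset=0, physical=[G,F,C,D,E,c,A], logical=[G,F,C,D,E,c,A]
After op 4 (swap(6, 4)): offset=0, physical=[G,F,C,D,A,c,E], logical=[G,F,C,D,A,c,E]
After op 5 (replace(4, 'c')): offset=0, physical=[G,F,C,D,c,c,E], logical=[G,F,C,D,c,c,E]
After op 6 (rotate(+2)): offset=2, physical=[G,F,C,D,c,c,E], logical=[C,D,c,c,E,G,F]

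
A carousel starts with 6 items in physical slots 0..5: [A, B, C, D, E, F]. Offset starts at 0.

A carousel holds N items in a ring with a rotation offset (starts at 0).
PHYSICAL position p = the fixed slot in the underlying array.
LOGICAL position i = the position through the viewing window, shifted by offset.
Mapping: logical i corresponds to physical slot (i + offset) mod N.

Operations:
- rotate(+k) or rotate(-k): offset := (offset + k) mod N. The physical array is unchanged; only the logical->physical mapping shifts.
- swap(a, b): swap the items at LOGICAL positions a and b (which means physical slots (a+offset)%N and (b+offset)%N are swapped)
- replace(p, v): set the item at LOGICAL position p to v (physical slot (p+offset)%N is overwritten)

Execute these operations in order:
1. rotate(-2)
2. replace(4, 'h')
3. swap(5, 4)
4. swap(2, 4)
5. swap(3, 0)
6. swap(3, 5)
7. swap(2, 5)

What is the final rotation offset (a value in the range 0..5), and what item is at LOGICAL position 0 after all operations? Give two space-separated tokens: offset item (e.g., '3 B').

After op 1 (rotate(-2)): offset=4, physical=[A,B,C,D,E,F], logical=[E,F,A,B,C,D]
After op 2 (replace(4, 'h')): offset=4, physical=[A,B,h,D,E,F], logical=[E,F,A,B,h,D]
After op 3 (swap(5, 4)): offset=4, physical=[A,B,D,h,E,F], logical=[E,F,A,B,D,h]
After op 4 (swap(2, 4)): offset=4, physical=[D,B,A,h,E,F], logical=[E,F,D,B,A,h]
After op 5 (swap(3, 0)): offset=4, physical=[D,E,A,h,B,F], logical=[B,F,D,E,A,h]
After op 6 (swap(3, 5)): offset=4, physical=[D,h,A,E,B,F], logical=[B,F,D,h,A,E]
After op 7 (swap(2, 5)): offset=4, physical=[E,h,A,D,B,F], logical=[B,F,E,h,A,D]

Answer: 4 B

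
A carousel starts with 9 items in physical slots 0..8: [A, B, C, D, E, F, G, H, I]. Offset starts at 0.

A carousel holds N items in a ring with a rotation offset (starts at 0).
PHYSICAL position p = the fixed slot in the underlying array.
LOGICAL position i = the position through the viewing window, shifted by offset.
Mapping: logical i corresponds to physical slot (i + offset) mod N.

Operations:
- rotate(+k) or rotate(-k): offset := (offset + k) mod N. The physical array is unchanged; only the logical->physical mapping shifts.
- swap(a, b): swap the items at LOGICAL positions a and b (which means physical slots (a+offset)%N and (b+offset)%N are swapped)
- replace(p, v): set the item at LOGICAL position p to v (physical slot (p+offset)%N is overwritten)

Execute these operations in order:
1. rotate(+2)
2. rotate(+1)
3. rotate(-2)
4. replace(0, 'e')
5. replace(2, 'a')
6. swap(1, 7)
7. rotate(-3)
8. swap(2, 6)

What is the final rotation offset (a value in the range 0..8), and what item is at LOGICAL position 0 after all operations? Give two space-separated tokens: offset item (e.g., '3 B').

After op 1 (rotate(+2)): offset=2, physical=[A,B,C,D,E,F,G,H,I], logical=[C,D,E,F,G,H,I,A,B]
After op 2 (rotate(+1)): offset=3, physical=[A,B,C,D,E,F,G,H,I], logical=[D,E,F,G,H,I,A,B,C]
After op 3 (rotate(-2)): offset=1, physical=[A,B,C,D,E,F,G,H,I], logical=[B,C,D,E,F,G,H,I,A]
After op 4 (replace(0, 'e')): offset=1, physical=[A,e,C,D,E,F,G,H,I], logical=[e,C,D,E,F,G,H,I,A]
After op 5 (replace(2, 'a')): offset=1, physical=[A,e,C,a,E,F,G,H,I], logical=[e,C,a,E,F,G,H,I,A]
After op 6 (swap(1, 7)): offset=1, physical=[A,e,I,a,E,F,G,H,C], logical=[e,I,a,E,F,G,H,C,A]
After op 7 (rotate(-3)): offset=7, physical=[A,e,I,a,E,F,G,H,C], logical=[H,C,A,e,I,a,E,F,G]
After op 8 (swap(2, 6)): offset=7, physical=[E,e,I,a,A,F,G,H,C], logical=[H,C,E,e,I,a,A,F,G]

Answer: 7 H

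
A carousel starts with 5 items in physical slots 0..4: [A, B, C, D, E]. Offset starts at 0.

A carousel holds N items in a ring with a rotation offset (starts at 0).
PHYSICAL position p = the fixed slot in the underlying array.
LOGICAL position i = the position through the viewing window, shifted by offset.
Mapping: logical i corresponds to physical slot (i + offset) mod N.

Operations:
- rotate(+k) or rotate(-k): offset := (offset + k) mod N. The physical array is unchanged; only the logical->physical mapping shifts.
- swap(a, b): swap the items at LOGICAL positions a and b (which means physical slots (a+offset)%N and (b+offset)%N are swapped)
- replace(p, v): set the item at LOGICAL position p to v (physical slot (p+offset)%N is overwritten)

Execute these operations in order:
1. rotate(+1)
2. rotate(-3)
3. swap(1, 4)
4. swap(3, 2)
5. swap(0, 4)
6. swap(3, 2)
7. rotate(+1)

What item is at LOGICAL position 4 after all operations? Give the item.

After op 1 (rotate(+1)): offset=1, physical=[A,B,C,D,E], logical=[B,C,D,E,A]
After op 2 (rotate(-3)): offset=3, physical=[A,B,C,D,E], logical=[D,E,A,B,C]
After op 3 (swap(1, 4)): offset=3, physical=[A,B,E,D,C], logical=[D,C,A,B,E]
After op 4 (swap(3, 2)): offset=3, physical=[B,A,E,D,C], logical=[D,C,B,A,E]
After op 5 (swap(0, 4)): offset=3, physical=[B,A,D,E,C], logical=[E,C,B,A,D]
After op 6 (swap(3, 2)): offset=3, physical=[A,B,D,E,C], logical=[E,C,A,B,D]
After op 7 (rotate(+1)): offset=4, physical=[A,B,D,E,C], logical=[C,A,B,D,E]

Answer: E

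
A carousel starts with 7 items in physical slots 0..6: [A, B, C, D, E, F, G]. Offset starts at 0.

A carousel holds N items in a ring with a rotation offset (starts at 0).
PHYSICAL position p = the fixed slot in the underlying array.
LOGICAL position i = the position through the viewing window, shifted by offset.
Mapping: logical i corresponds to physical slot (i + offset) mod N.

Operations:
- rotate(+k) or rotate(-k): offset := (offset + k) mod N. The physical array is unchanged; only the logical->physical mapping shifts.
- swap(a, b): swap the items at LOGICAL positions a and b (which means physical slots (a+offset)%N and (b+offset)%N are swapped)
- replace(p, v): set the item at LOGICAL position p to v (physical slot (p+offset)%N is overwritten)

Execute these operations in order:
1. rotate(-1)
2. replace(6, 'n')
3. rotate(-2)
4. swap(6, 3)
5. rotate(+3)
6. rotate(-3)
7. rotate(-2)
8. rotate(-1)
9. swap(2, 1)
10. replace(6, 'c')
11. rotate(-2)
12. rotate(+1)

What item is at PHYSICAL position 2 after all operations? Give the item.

Answer: A

Derivation:
After op 1 (rotate(-1)): offset=6, physical=[A,B,C,D,E,F,G], logical=[G,A,B,C,D,E,F]
After op 2 (replace(6, 'n')): offset=6, physical=[A,B,C,D,E,n,G], logical=[G,A,B,C,D,E,n]
After op 3 (rotate(-2)): offset=4, physical=[A,B,C,D,E,n,G], logical=[E,n,G,A,B,C,D]
After op 4 (swap(6, 3)): offset=4, physical=[D,B,C,A,E,n,G], logical=[E,n,G,D,B,C,A]
After op 5 (rotate(+3)): offset=0, physical=[D,B,C,A,E,n,G], logical=[D,B,C,A,E,n,G]
After op 6 (rotate(-3)): offset=4, physical=[D,B,C,A,E,n,G], logical=[E,n,G,D,B,C,A]
After op 7 (rotate(-2)): offset=2, physical=[D,B,C,A,E,n,G], logical=[C,A,E,n,G,D,B]
After op 8 (rotate(-1)): offset=1, physical=[D,B,C,A,E,n,G], logical=[B,C,A,E,n,G,D]
After op 9 (swap(2, 1)): offset=1, physical=[D,B,A,C,E,n,G], logical=[B,A,C,E,n,G,D]
After op 10 (replace(6, 'c')): offset=1, physical=[c,B,A,C,E,n,G], logical=[B,A,C,E,n,G,c]
After op 11 (rotate(-2)): offset=6, physical=[c,B,A,C,E,n,G], logical=[G,c,B,A,C,E,n]
After op 12 (rotate(+1)): offset=0, physical=[c,B,A,C,E,n,G], logical=[c,B,A,C,E,n,G]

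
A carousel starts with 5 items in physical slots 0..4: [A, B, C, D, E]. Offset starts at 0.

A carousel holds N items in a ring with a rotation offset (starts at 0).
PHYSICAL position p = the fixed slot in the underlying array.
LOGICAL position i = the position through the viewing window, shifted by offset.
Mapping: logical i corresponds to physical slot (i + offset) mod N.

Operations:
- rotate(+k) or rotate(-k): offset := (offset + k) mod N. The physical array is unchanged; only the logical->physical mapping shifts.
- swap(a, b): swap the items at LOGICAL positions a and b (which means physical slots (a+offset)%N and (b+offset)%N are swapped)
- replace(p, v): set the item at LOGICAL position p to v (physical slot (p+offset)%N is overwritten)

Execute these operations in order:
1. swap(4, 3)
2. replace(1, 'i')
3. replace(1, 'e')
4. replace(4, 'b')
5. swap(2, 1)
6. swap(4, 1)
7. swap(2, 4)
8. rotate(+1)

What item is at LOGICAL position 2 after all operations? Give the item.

After op 1 (swap(4, 3)): offset=0, physical=[A,B,C,E,D], logical=[A,B,C,E,D]
After op 2 (replace(1, 'i')): offset=0, physical=[A,i,C,E,D], logical=[A,i,C,E,D]
After op 3 (replace(1, 'e')): offset=0, physical=[A,e,C,E,D], logical=[A,e,C,E,D]
After op 4 (replace(4, 'b')): offset=0, physical=[A,e,C,E,b], logical=[A,e,C,E,b]
After op 5 (swap(2, 1)): offset=0, physical=[A,C,e,E,b], logical=[A,C,e,E,b]
After op 6 (swap(4, 1)): offset=0, physical=[A,b,e,E,C], logical=[A,b,e,E,C]
After op 7 (swap(2, 4)): offset=0, physical=[A,b,C,E,e], logical=[A,b,C,E,e]
After op 8 (rotate(+1)): offset=1, physical=[A,b,C,E,e], logical=[b,C,E,e,A]

Answer: E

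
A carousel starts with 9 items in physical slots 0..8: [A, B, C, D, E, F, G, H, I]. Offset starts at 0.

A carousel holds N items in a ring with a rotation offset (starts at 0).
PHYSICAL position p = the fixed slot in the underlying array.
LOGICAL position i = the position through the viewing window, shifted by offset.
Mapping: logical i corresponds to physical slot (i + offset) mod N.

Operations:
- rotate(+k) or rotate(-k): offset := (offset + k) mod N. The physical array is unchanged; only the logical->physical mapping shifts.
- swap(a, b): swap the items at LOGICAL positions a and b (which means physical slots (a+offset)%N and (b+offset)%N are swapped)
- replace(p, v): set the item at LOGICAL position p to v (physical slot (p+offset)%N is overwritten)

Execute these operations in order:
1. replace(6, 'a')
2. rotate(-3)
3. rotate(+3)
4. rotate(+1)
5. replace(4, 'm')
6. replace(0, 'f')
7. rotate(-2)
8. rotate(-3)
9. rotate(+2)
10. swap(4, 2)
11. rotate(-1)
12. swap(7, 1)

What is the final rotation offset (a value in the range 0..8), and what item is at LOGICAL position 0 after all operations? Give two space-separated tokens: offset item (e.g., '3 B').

After op 1 (replace(6, 'a')): offset=0, physical=[A,B,C,D,E,F,a,H,I], logical=[A,B,C,D,E,F,a,H,I]
After op 2 (rotate(-3)): offset=6, physical=[A,B,C,D,E,F,a,H,I], logical=[a,H,I,A,B,C,D,E,F]
After op 3 (rotate(+3)): offset=0, physical=[A,B,C,D,E,F,a,H,I], logical=[A,B,C,D,E,F,a,H,I]
After op 4 (rotate(+1)): offset=1, physical=[A,B,C,D,E,F,a,H,I], logical=[B,C,D,E,F,a,H,I,A]
After op 5 (replace(4, 'm')): offset=1, physical=[A,B,C,D,E,m,a,H,I], logical=[B,C,D,E,m,a,H,I,A]
After op 6 (replace(0, 'f')): offset=1, physical=[A,f,C,D,E,m,a,H,I], logical=[f,C,D,E,m,a,H,I,A]
After op 7 (rotate(-2)): offset=8, physical=[A,f,C,D,E,m,a,H,I], logical=[I,A,f,C,D,E,m,a,H]
After op 8 (rotate(-3)): offset=5, physical=[A,f,C,D,E,m,a,H,I], logical=[m,a,H,I,A,f,C,D,E]
After op 9 (rotate(+2)): offset=7, physical=[A,f,C,D,E,m,a,H,I], logical=[H,I,A,f,C,D,E,m,a]
After op 10 (swap(4, 2)): offset=7, physical=[C,f,A,D,E,m,a,H,I], logical=[H,I,C,f,A,D,E,m,a]
After op 11 (rotate(-1)): offset=6, physical=[C,f,A,D,E,m,a,H,I], logical=[a,H,I,C,f,A,D,E,m]
After op 12 (swap(7, 1)): offset=6, physical=[C,f,A,D,H,m,a,E,I], logical=[a,E,I,C,f,A,D,H,m]

Answer: 6 a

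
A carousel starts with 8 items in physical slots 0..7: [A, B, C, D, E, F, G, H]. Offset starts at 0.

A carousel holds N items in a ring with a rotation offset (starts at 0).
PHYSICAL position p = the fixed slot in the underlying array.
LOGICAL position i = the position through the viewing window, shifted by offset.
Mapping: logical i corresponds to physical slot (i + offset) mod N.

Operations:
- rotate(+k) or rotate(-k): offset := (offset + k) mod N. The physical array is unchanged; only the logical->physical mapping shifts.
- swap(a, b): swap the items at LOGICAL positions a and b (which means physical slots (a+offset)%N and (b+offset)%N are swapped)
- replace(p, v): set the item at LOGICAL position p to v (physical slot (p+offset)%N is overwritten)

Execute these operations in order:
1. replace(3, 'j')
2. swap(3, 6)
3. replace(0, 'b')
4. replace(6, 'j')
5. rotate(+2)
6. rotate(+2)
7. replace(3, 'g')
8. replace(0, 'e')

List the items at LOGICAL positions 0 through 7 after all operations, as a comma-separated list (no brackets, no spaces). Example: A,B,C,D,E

After op 1 (replace(3, 'j')): offset=0, physical=[A,B,C,j,E,F,G,H], logical=[A,B,C,j,E,F,G,H]
After op 2 (swap(3, 6)): offset=0, physical=[A,B,C,G,E,F,j,H], logical=[A,B,C,G,E,F,j,H]
After op 3 (replace(0, 'b')): offset=0, physical=[b,B,C,G,E,F,j,H], logical=[b,B,C,G,E,F,j,H]
After op 4 (replace(6, 'j')): offset=0, physical=[b,B,C,G,E,F,j,H], logical=[b,B,C,G,E,F,j,H]
After op 5 (rotate(+2)): offset=2, physical=[b,B,C,G,E,F,j,H], logical=[C,G,E,F,j,H,b,B]
After op 6 (rotate(+2)): offset=4, physical=[b,B,C,G,E,F,j,H], logical=[E,F,j,H,b,B,C,G]
After op 7 (replace(3, 'g')): offset=4, physical=[b,B,C,G,E,F,j,g], logical=[E,F,j,g,b,B,C,G]
After op 8 (replace(0, 'e')): offset=4, physical=[b,B,C,G,e,F,j,g], logical=[e,F,j,g,b,B,C,G]

Answer: e,F,j,g,b,B,C,G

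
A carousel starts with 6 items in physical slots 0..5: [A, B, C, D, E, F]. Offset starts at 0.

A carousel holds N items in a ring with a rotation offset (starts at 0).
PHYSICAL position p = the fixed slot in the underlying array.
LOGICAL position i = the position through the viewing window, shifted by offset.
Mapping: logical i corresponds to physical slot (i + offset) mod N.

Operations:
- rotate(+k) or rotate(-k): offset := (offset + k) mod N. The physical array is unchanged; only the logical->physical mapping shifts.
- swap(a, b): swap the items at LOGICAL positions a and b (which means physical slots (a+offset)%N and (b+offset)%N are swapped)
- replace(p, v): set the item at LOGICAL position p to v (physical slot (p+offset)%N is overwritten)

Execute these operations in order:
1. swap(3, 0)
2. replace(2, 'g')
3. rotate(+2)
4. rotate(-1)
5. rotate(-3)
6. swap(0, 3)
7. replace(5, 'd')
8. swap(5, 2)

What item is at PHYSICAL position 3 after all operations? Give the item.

Answer: D

Derivation:
After op 1 (swap(3, 0)): offset=0, physical=[D,B,C,A,E,F], logical=[D,B,C,A,E,F]
After op 2 (replace(2, 'g')): offset=0, physical=[D,B,g,A,E,F], logical=[D,B,g,A,E,F]
After op 3 (rotate(+2)): offset=2, physical=[D,B,g,A,E,F], logical=[g,A,E,F,D,B]
After op 4 (rotate(-1)): offset=1, physical=[D,B,g,A,E,F], logical=[B,g,A,E,F,D]
After op 5 (rotate(-3)): offset=4, physical=[D,B,g,A,E,F], logical=[E,F,D,B,g,A]
After op 6 (swap(0, 3)): offset=4, physical=[D,E,g,A,B,F], logical=[B,F,D,E,g,A]
After op 7 (replace(5, 'd')): offset=4, physical=[D,E,g,d,B,F], logical=[B,F,D,E,g,d]
After op 8 (swap(5, 2)): offset=4, physical=[d,E,g,D,B,F], logical=[B,F,d,E,g,D]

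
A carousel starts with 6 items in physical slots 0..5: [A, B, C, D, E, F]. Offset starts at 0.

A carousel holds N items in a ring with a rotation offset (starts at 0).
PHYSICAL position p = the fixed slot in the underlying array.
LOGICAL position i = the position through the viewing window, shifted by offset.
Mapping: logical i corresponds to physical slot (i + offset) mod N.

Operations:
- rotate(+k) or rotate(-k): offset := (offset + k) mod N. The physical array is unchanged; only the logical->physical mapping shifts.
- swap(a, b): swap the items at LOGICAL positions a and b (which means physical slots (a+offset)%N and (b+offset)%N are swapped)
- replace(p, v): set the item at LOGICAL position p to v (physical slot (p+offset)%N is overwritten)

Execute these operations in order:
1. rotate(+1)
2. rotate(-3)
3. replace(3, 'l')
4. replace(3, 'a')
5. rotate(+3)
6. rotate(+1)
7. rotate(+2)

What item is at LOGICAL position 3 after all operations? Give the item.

After op 1 (rotate(+1)): offset=1, physical=[A,B,C,D,E,F], logical=[B,C,D,E,F,A]
After op 2 (rotate(-3)): offset=4, physical=[A,B,C,D,E,F], logical=[E,F,A,B,C,D]
After op 3 (replace(3, 'l')): offset=4, physical=[A,l,C,D,E,F], logical=[E,F,A,l,C,D]
After op 4 (replace(3, 'a')): offset=4, physical=[A,a,C,D,E,F], logical=[E,F,A,a,C,D]
After op 5 (rotate(+3)): offset=1, physical=[A,a,C,D,E,F], logical=[a,C,D,E,F,A]
After op 6 (rotate(+1)): offset=2, physical=[A,a,C,D,E,F], logical=[C,D,E,F,A,a]
After op 7 (rotate(+2)): offset=4, physical=[A,a,C,D,E,F], logical=[E,F,A,a,C,D]

Answer: a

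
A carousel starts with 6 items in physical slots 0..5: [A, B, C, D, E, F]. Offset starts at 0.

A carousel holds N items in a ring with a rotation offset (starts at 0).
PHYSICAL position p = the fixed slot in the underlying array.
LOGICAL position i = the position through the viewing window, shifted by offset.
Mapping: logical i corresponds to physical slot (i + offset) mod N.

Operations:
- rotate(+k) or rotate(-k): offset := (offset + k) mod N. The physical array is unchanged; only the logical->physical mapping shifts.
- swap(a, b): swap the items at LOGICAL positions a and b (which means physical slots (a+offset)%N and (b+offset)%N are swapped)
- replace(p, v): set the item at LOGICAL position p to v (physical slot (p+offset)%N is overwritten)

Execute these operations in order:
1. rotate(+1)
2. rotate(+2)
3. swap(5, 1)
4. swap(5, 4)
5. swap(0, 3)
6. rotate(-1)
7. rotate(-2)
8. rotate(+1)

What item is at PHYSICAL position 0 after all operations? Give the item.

After op 1 (rotate(+1)): offset=1, physical=[A,B,C,D,E,F], logical=[B,C,D,E,F,A]
After op 2 (rotate(+2)): offset=3, physical=[A,B,C,D,E,F], logical=[D,E,F,A,B,C]
After op 3 (swap(5, 1)): offset=3, physical=[A,B,E,D,C,F], logical=[D,C,F,A,B,E]
After op 4 (swap(5, 4)): offset=3, physical=[A,E,B,D,C,F], logical=[D,C,F,A,E,B]
After op 5 (swap(0, 3)): offset=3, physical=[D,E,B,A,C,F], logical=[A,C,F,D,E,B]
After op 6 (rotate(-1)): offset=2, physical=[D,E,B,A,C,F], logical=[B,A,C,F,D,E]
After op 7 (rotate(-2)): offset=0, physical=[D,E,B,A,C,F], logical=[D,E,B,A,C,F]
After op 8 (rotate(+1)): offset=1, physical=[D,E,B,A,C,F], logical=[E,B,A,C,F,D]

Answer: D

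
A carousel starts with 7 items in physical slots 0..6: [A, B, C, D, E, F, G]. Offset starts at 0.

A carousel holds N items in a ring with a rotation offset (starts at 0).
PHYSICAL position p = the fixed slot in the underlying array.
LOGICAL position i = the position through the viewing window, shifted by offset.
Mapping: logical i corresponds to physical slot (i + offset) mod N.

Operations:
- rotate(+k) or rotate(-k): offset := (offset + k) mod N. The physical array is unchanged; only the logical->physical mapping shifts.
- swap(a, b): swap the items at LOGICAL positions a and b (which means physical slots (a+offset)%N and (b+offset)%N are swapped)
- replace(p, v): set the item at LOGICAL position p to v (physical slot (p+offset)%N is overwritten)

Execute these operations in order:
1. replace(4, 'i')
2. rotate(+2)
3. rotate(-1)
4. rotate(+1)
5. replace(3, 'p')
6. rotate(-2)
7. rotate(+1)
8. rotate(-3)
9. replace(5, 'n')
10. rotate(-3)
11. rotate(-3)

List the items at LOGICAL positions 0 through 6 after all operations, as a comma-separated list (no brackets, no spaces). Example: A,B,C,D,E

After op 1 (replace(4, 'i')): offset=0, physical=[A,B,C,D,i,F,G], logical=[A,B,C,D,i,F,G]
After op 2 (rotate(+2)): offset=2, physical=[A,B,C,D,i,F,G], logical=[C,D,i,F,G,A,B]
After op 3 (rotate(-1)): offset=1, physical=[A,B,C,D,i,F,G], logical=[B,C,D,i,F,G,A]
After op 4 (rotate(+1)): offset=2, physical=[A,B,C,D,i,F,G], logical=[C,D,i,F,G,A,B]
After op 5 (replace(3, 'p')): offset=2, physical=[A,B,C,D,i,p,G], logical=[C,D,i,p,G,A,B]
After op 6 (rotate(-2)): offset=0, physical=[A,B,C,D,i,p,G], logical=[A,B,C,D,i,p,G]
After op 7 (rotate(+1)): offset=1, physical=[A,B,C,D,i,p,G], logical=[B,C,D,i,p,G,A]
After op 8 (rotate(-3)): offset=5, physical=[A,B,C,D,i,p,G], logical=[p,G,A,B,C,D,i]
After op 9 (replace(5, 'n')): offset=5, physical=[A,B,C,n,i,p,G], logical=[p,G,A,B,C,n,i]
After op 10 (rotate(-3)): offset=2, physical=[A,B,C,n,i,p,G], logical=[C,n,i,p,G,A,B]
After op 11 (rotate(-3)): offset=6, physical=[A,B,C,n,i,p,G], logical=[G,A,B,C,n,i,p]

Answer: G,A,B,C,n,i,p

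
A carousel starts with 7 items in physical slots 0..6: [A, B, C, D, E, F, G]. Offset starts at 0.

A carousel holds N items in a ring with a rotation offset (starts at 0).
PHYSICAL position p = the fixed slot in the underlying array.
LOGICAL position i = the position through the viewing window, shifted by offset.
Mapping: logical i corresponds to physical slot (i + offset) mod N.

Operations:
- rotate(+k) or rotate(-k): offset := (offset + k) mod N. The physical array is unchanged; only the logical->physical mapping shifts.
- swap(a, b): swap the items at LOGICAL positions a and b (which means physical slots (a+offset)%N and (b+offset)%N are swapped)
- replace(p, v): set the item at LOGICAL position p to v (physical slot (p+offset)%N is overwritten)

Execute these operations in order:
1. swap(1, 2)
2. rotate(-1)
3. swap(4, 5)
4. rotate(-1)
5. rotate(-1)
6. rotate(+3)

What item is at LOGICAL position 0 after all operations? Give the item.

After op 1 (swap(1, 2)): offset=0, physical=[A,C,B,D,E,F,G], logical=[A,C,B,D,E,F,G]
After op 2 (rotate(-1)): offset=6, physical=[A,C,B,D,E,F,G], logical=[G,A,C,B,D,E,F]
After op 3 (swap(4, 5)): offset=6, physical=[A,C,B,E,D,F,G], logical=[G,A,C,B,E,D,F]
After op 4 (rotate(-1)): offset=5, physical=[A,C,B,E,D,F,G], logical=[F,G,A,C,B,E,D]
After op 5 (rotate(-1)): offset=4, physical=[A,C,B,E,D,F,G], logical=[D,F,G,A,C,B,E]
After op 6 (rotate(+3)): offset=0, physical=[A,C,B,E,D,F,G], logical=[A,C,B,E,D,F,G]

Answer: A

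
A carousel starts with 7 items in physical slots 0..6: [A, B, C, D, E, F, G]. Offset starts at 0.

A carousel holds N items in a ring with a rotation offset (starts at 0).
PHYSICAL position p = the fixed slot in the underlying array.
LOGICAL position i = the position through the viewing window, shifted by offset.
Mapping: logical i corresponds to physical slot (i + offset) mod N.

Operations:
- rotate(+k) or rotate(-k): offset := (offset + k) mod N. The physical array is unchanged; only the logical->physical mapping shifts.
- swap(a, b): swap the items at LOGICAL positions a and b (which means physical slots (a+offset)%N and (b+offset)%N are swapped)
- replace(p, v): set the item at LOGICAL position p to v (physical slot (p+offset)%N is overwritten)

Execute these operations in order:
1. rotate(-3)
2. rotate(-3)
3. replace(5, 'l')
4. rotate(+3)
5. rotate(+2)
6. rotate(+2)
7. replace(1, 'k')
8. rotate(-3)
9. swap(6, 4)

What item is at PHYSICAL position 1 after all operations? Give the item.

Answer: B

Derivation:
After op 1 (rotate(-3)): offset=4, physical=[A,B,C,D,E,F,G], logical=[E,F,G,A,B,C,D]
After op 2 (rotate(-3)): offset=1, physical=[A,B,C,D,E,F,G], logical=[B,C,D,E,F,G,A]
After op 3 (replace(5, 'l')): offset=1, physical=[A,B,C,D,E,F,l], logical=[B,C,D,E,F,l,A]
After op 4 (rotate(+3)): offset=4, physical=[A,B,C,D,E,F,l], logical=[E,F,l,A,B,C,D]
After op 5 (rotate(+2)): offset=6, physical=[A,B,C,D,E,F,l], logical=[l,A,B,C,D,E,F]
After op 6 (rotate(+2)): offset=1, physical=[A,B,C,D,E,F,l], logical=[B,C,D,E,F,l,A]
After op 7 (replace(1, 'k')): offset=1, physical=[A,B,k,D,E,F,l], logical=[B,k,D,E,F,l,A]
After op 8 (rotate(-3)): offset=5, physical=[A,B,k,D,E,F,l], logical=[F,l,A,B,k,D,E]
After op 9 (swap(6, 4)): offset=5, physical=[A,B,E,D,k,F,l], logical=[F,l,A,B,E,D,k]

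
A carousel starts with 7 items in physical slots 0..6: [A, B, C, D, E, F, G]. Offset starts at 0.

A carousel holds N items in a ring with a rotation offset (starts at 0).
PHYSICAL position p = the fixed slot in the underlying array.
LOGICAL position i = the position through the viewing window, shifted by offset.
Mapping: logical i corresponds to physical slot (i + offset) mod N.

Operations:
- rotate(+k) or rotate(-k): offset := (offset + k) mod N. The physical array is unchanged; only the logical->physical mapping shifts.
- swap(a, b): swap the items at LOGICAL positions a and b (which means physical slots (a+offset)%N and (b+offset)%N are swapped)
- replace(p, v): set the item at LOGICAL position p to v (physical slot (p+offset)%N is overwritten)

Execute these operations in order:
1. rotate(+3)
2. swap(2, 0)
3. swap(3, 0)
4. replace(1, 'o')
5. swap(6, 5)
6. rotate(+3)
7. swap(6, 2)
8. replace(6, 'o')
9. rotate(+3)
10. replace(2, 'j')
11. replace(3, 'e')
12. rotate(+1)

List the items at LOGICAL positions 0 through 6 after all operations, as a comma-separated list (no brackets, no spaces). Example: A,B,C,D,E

After op 1 (rotate(+3)): offset=3, physical=[A,B,C,D,E,F,G], logical=[D,E,F,G,A,B,C]
After op 2 (swap(2, 0)): offset=3, physical=[A,B,C,F,E,D,G], logical=[F,E,D,G,A,B,C]
After op 3 (swap(3, 0)): offset=3, physical=[A,B,C,G,E,D,F], logical=[G,E,D,F,A,B,C]
After op 4 (replace(1, 'o')): offset=3, physical=[A,B,C,G,o,D,F], logical=[G,o,D,F,A,B,C]
After op 5 (swap(6, 5)): offset=3, physical=[A,C,B,G,o,D,F], logical=[G,o,D,F,A,C,B]
After op 6 (rotate(+3)): offset=6, physical=[A,C,B,G,o,D,F], logical=[F,A,C,B,G,o,D]
After op 7 (swap(6, 2)): offset=6, physical=[A,D,B,G,o,C,F], logical=[F,A,D,B,G,o,C]
After op 8 (replace(6, 'o')): offset=6, physical=[A,D,B,G,o,o,F], logical=[F,A,D,B,G,o,o]
After op 9 (rotate(+3)): offset=2, physical=[A,D,B,G,o,o,F], logical=[B,G,o,o,F,A,D]
After op 10 (replace(2, 'j')): offset=2, physical=[A,D,B,G,j,o,F], logical=[B,G,j,o,F,A,D]
After op 11 (replace(3, 'e')): offset=2, physical=[A,D,B,G,j,e,F], logical=[B,G,j,e,F,A,D]
After op 12 (rotate(+1)): offset=3, physical=[A,D,B,G,j,e,F], logical=[G,j,e,F,A,D,B]

Answer: G,j,e,F,A,D,B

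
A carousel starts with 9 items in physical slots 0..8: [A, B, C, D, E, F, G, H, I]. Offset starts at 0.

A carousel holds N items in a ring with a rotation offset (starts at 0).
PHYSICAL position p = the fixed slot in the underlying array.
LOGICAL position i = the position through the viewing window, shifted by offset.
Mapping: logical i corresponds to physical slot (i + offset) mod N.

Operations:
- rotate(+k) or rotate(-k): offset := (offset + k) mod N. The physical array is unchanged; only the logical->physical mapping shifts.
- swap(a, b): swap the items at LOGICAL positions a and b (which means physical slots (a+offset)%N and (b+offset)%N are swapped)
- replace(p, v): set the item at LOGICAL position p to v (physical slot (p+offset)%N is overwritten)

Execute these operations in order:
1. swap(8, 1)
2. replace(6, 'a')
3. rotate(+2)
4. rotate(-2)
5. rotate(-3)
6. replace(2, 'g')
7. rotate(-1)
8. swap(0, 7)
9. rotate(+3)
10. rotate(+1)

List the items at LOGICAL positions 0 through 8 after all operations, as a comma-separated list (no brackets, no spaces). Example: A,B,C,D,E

After op 1 (swap(8, 1)): offset=0, physical=[A,I,C,D,E,F,G,H,B], logical=[A,I,C,D,E,F,G,H,B]
After op 2 (replace(6, 'a')): offset=0, physical=[A,I,C,D,E,F,a,H,B], logical=[A,I,C,D,E,F,a,H,B]
After op 3 (rotate(+2)): offset=2, physical=[A,I,C,D,E,F,a,H,B], logical=[C,D,E,F,a,H,B,A,I]
After op 4 (rotate(-2)): offset=0, physical=[A,I,C,D,E,F,a,H,B], logical=[A,I,C,D,E,F,a,H,B]
After op 5 (rotate(-3)): offset=6, physical=[A,I,C,D,E,F,a,H,B], logical=[a,H,B,A,I,C,D,E,F]
After op 6 (replace(2, 'g')): offset=6, physical=[A,I,C,D,E,F,a,H,g], logical=[a,H,g,A,I,C,D,E,F]
After op 7 (rotate(-1)): offset=5, physical=[A,I,C,D,E,F,a,H,g], logical=[F,a,H,g,A,I,C,D,E]
After op 8 (swap(0, 7)): offset=5, physical=[A,I,C,F,E,D,a,H,g], logical=[D,a,H,g,A,I,C,F,E]
After op 9 (rotate(+3)): offset=8, physical=[A,I,C,F,E,D,a,H,g], logical=[g,A,I,C,F,E,D,a,H]
After op 10 (rotate(+1)): offset=0, physical=[A,I,C,F,E,D,a,H,g], logical=[A,I,C,F,E,D,a,H,g]

Answer: A,I,C,F,E,D,a,H,g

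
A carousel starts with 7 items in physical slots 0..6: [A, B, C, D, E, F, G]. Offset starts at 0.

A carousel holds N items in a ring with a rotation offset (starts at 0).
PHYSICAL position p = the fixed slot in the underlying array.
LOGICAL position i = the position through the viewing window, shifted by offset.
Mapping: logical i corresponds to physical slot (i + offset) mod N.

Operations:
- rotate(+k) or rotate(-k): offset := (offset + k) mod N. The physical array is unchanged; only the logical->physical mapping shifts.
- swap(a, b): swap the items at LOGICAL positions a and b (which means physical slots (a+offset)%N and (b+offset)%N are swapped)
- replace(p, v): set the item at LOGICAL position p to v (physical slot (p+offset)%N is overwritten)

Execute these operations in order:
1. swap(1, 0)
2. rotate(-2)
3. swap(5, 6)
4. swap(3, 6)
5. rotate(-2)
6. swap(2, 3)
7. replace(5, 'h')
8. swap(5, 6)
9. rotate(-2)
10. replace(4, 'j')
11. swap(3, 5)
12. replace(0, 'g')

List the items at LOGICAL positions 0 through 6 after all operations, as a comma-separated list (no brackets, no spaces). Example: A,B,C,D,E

Answer: g,h,E,F,j,A,B

Derivation:
After op 1 (swap(1, 0)): offset=0, physical=[B,A,C,D,E,F,G], logical=[B,A,C,D,E,F,G]
After op 2 (rotate(-2)): offset=5, physical=[B,A,C,D,E,F,G], logical=[F,G,B,A,C,D,E]
After op 3 (swap(5, 6)): offset=5, physical=[B,A,C,E,D,F,G], logical=[F,G,B,A,C,E,D]
After op 4 (swap(3, 6)): offset=5, physical=[B,D,C,E,A,F,G], logical=[F,G,B,D,C,E,A]
After op 5 (rotate(-2)): offset=3, physical=[B,D,C,E,A,F,G], logical=[E,A,F,G,B,D,C]
After op 6 (swap(2, 3)): offset=3, physical=[B,D,C,E,A,G,F], logical=[E,A,G,F,B,D,C]
After op 7 (replace(5, 'h')): offset=3, physical=[B,h,C,E,A,G,F], logical=[E,A,G,F,B,h,C]
After op 8 (swap(5, 6)): offset=3, physical=[B,C,h,E,A,G,F], logical=[E,A,G,F,B,C,h]
After op 9 (rotate(-2)): offset=1, physical=[B,C,h,E,A,G,F], logical=[C,h,E,A,G,F,B]
After op 10 (replace(4, 'j')): offset=1, physical=[B,C,h,E,A,j,F], logical=[C,h,E,A,j,F,B]
After op 11 (swap(3, 5)): offset=1, physical=[B,C,h,E,F,j,A], logical=[C,h,E,F,j,A,B]
After op 12 (replace(0, 'g')): offset=1, physical=[B,g,h,E,F,j,A], logical=[g,h,E,F,j,A,B]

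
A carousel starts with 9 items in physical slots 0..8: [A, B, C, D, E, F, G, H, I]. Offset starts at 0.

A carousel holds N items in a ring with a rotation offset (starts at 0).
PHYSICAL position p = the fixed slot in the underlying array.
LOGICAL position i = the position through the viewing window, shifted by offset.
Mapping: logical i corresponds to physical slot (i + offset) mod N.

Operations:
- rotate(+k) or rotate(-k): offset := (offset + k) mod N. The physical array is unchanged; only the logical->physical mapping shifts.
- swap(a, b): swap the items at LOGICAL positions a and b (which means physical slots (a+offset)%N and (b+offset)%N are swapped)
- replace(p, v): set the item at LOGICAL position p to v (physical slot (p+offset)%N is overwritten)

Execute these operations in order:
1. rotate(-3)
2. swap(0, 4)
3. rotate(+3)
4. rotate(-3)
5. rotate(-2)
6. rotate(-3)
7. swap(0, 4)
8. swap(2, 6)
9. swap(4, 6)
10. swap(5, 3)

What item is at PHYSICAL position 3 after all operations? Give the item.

Answer: H

Derivation:
After op 1 (rotate(-3)): offset=6, physical=[A,B,C,D,E,F,G,H,I], logical=[G,H,I,A,B,C,D,E,F]
After op 2 (swap(0, 4)): offset=6, physical=[A,G,C,D,E,F,B,H,I], logical=[B,H,I,A,G,C,D,E,F]
After op 3 (rotate(+3)): offset=0, physical=[A,G,C,D,E,F,B,H,I], logical=[A,G,C,D,E,F,B,H,I]
After op 4 (rotate(-3)): offset=6, physical=[A,G,C,D,E,F,B,H,I], logical=[B,H,I,A,G,C,D,E,F]
After op 5 (rotate(-2)): offset=4, physical=[A,G,C,D,E,F,B,H,I], logical=[E,F,B,H,I,A,G,C,D]
After op 6 (rotate(-3)): offset=1, physical=[A,G,C,D,E,F,B,H,I], logical=[G,C,D,E,F,B,H,I,A]
After op 7 (swap(0, 4)): offset=1, physical=[A,F,C,D,E,G,B,H,I], logical=[F,C,D,E,G,B,H,I,A]
After op 8 (swap(2, 6)): offset=1, physical=[A,F,C,H,E,G,B,D,I], logical=[F,C,H,E,G,B,D,I,A]
After op 9 (swap(4, 6)): offset=1, physical=[A,F,C,H,E,D,B,G,I], logical=[F,C,H,E,D,B,G,I,A]
After op 10 (swap(5, 3)): offset=1, physical=[A,F,C,H,B,D,E,G,I], logical=[F,C,H,B,D,E,G,I,A]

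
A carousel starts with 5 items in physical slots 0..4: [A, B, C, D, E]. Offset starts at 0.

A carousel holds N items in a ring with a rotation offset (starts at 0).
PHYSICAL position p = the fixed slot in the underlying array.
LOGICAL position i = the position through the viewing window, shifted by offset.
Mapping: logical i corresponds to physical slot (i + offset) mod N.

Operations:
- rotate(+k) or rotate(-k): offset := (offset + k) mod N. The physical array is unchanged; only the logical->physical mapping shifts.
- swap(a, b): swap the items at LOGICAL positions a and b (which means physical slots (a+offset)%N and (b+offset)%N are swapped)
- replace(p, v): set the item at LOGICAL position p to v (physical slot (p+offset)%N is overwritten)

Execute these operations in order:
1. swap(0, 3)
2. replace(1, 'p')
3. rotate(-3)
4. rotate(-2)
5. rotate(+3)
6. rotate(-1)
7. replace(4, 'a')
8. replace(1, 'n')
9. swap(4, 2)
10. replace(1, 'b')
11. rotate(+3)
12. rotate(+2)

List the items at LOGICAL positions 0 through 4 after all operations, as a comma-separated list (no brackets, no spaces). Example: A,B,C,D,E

After op 1 (swap(0, 3)): offset=0, physical=[D,B,C,A,E], logical=[D,B,C,A,E]
After op 2 (replace(1, 'p')): offset=0, physical=[D,p,C,A,E], logical=[D,p,C,A,E]
After op 3 (rotate(-3)): offset=2, physical=[D,p,C,A,E], logical=[C,A,E,D,p]
After op 4 (rotate(-2)): offset=0, physical=[D,p,C,A,E], logical=[D,p,C,A,E]
After op 5 (rotate(+3)): offset=3, physical=[D,p,C,A,E], logical=[A,E,D,p,C]
After op 6 (rotate(-1)): offset=2, physical=[D,p,C,A,E], logical=[C,A,E,D,p]
After op 7 (replace(4, 'a')): offset=2, physical=[D,a,C,A,E], logical=[C,A,E,D,a]
After op 8 (replace(1, 'n')): offset=2, physical=[D,a,C,n,E], logical=[C,n,E,D,a]
After op 9 (swap(4, 2)): offset=2, physical=[D,E,C,n,a], logical=[C,n,a,D,E]
After op 10 (replace(1, 'b')): offset=2, physical=[D,E,C,b,a], logical=[C,b,a,D,E]
After op 11 (rotate(+3)): offset=0, physical=[D,E,C,b,a], logical=[D,E,C,b,a]
After op 12 (rotate(+2)): offset=2, physical=[D,E,C,b,a], logical=[C,b,a,D,E]

Answer: C,b,a,D,E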